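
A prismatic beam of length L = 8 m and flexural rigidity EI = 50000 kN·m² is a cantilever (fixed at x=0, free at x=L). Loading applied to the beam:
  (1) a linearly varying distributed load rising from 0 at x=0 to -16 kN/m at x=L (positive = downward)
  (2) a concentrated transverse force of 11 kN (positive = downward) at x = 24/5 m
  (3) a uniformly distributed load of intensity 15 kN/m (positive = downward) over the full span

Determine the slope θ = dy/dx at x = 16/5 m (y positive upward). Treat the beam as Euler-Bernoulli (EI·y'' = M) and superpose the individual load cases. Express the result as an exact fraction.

Load 1 — triangular load w₀=-16 kN/m (0→w₀ over full span):
  θ_1 = (w₀Lx²/4-w₀L²x/3-w₀x⁴/(24L))/EI = ((-16)·8·(16/5)²/4-(-16)·8²·(16/5)/3-(-16)·(16/5)⁴/(24·8))/50000 = 30208/1953125 rad
Load 2 — point force P=11 kN at a=24/5 m (b=L-a=16/5):
  θ_2 = -Px(2a-x)/(2EI)  [x≤a] = -11·(16/5)·(2·(24/5)-(16/5))/(2·50000) = -176/78125 rad
Load 3 — uniform load w=15 kN/m over full span:
  θ_3 = -wx(x²-3Lx+3L²)/(6EI) = -15·(16/5)·((16/5)²-3·8·(16/5)+3·8²)/(6·50000) = -1568/78125 rad
Superposition: θ = Σ θ_i = -13392/1953125 rad ≈ -0.006857 rad

θ(16/5) = -13392/1953125 rad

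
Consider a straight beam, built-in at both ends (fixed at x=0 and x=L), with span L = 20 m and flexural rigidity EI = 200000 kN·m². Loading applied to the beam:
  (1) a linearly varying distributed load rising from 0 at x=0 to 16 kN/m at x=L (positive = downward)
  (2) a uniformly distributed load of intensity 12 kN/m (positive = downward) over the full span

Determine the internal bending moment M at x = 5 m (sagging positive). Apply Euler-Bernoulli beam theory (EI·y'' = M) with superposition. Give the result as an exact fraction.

M(5) = 60 kN·m

Load 1 — triangular load w₀=16 kN/m (0→w₀ over full span):
  M_1 = 3w₀Lx/20 - w₀L²/30 - w₀x³/(6L) = 3·16·20·5/20 - 16·20²/30 - 16·5³/(6·20) = 10 kN·m
Load 2 — uniform load w=12 kN/m over full span:
  M_2 = wLx/2 - wL²/12 - wx²/2 = 12·20·5/2 - 12·20²/12 - 12·5²/2 = 50 kN·m
Superposition: M = Σ M_i = 60 kN·m ≈ 60.000000 kN·m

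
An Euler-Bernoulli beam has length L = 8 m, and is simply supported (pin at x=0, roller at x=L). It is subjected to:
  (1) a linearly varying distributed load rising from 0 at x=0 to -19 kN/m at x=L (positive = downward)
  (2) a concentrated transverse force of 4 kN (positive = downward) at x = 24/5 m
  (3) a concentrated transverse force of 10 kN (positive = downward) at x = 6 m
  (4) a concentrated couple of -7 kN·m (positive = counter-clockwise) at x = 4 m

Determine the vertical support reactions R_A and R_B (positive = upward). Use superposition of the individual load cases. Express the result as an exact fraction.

Load 1 — triangular load w₀=-19 kN/m (0→w₀ over full span):
  R_A = w₀L/6 = (-19)·8/6 = -76/3 kN
  R_B = w₀L/3 = (-19)·8/3 = -152/3 kN
Load 2 — point force P=4 kN at a=24/5 m (b=L-a=16/5):
  R_A = Pb/L = 4·(16/5)/8 = 8/5 kN
  R_B = Pa/L = 4·(24/5)/8 = 12/5 kN
Load 3 — point force P=10 kN at a=6 m (b=L-a=2):
  R_A = Pb/L = 10·2/8 = 5/2 kN
  R_B = Pa/L = 10·6/8 = 15/2 kN
Load 4 — applied couple M₀=-7 kN·m at a=4 m (b=L-a=4):
  R_A = M₀/L = (-7)/8 = -7/8 kN
  R_B = -M₀/L = -(-7)/8 = 7/8 kN
Superposition: R_A = -2653/120 kN, R_B = -4787/120 kN

R_A = -2653/120 kN, R_B = -4787/120 kN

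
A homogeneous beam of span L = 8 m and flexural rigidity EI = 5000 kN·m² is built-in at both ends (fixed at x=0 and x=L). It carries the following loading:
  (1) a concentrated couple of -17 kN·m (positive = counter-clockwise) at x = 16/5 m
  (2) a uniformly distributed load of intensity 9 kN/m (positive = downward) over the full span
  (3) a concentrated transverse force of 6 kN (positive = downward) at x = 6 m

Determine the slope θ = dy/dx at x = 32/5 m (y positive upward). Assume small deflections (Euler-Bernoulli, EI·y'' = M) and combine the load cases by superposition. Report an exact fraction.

θ(32/5) = 7183/781250 rad

Load 1 — applied couple M₀=-17 kN·m at a=16/5 m (b=L-a=24/5):
  θ_1 = (R_Ax²/2 - M_Ax - M₀(x-a))/EI  [x>a] with R_A=-153/50, M_A=-51/25 = ((-153/50)·(32/5)²/2 - (-51/25)·(32/5) - (-17)·((32/5)-(16/5)))/5000 = 374/390625 rad
Load 2 — uniform load w=9 kN/m over full span:
  θ_2 = -wx(L-x)(L-2x)/(12EI) = -9·(32/5)·(8-(32/5))·(8-2·(32/5))/(12·5000) = 576/78125 rad
Load 3 — point force P=6 kN at a=6 m (b=L-a=2):
  θ_3 = Pa²(L-x)(2bL-(3b+a)(L-x))/(2L³EI)  [x>a] = 6·6²·(8-(32/5))·(2·2·8-(3·2+6)·(8-(32/5)))/(2·8³·5000) = 27/31250 rad
Superposition: θ = Σ θ_i = 7183/781250 rad ≈ 0.009194 rad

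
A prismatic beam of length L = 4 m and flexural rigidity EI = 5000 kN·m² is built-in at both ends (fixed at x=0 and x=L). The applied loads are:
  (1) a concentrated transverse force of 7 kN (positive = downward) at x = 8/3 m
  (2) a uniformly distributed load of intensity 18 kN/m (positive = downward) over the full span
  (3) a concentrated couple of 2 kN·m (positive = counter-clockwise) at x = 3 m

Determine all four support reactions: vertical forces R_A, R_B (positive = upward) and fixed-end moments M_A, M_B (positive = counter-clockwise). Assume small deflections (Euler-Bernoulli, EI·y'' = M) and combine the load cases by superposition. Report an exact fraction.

R_A = 16579/432 kN, M_A = 5767/216 kN·m, R_B = 17549/432 kN, M_B = -6161/216 kN·m

Load 1 — point force P=7 kN at a=8/3 m (b=L-a=4/3):
  R_A = Pb²(3a+b)/L³ = 7·(4/3)²·(3·(8/3)+(4/3))/4³ = 49/27 kN
  M_A = Pab²/L² = 7·(8/3)·(4/3)²/4² = 56/27 kN·m
  R_B = Pa²(a+3b)/L³ = 7·(8/3)²·((8/3)+3·(4/3))/4³ = 140/27 kN
  M_B = -Pa²b/L² = -7·(8/3)²·(4/3)/4² = -112/27 kN·m
Load 2 — uniform load w=18 kN/m over full span:
  R_A = wL/2 = 18·4/2 = 36 kN
  M_A = wL²/12 = 18·4²/12 = 24 kN·m
  R_B = wL/2 = 18·4/2 = 36 kN
  M_B = -wL²/12 = -18·4²/12 = -24 kN·m
Load 3 — applied couple M₀=2 kN·m at a=3 m (b=L-a=1):
  R_A = 6M₀ab/L³ = 6·2·3·1/4³ = 9/16 kN
  M_A = M₀b(2a-b)/L² = 2·1·(2·3-1)/4² = 5/8 kN·m
  R_B = -6M₀ab/L³ = -6·2·3·1/4³ = -9/16 kN
  M_B = M₀a(2b-a)/L² = 2·3·(2·1-3)/4² = -3/8 kN·m
Superposition: R_A = 16579/432 kN, M_A = 5767/216 kN·m, R_B = 17549/432 kN, M_B = -6161/216 kN·m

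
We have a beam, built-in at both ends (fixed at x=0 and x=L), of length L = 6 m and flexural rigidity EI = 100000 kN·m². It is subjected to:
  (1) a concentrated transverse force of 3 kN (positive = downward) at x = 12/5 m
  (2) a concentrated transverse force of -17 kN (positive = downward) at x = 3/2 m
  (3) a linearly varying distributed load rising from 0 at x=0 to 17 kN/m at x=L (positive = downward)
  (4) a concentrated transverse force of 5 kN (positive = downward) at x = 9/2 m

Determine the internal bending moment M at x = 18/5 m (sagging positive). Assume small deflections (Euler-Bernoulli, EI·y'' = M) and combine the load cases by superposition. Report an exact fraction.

Load 1 — point force P=3 kN at a=12/5 m (b=L-a=18/5):
  M_1 = Pa²(a+3b)(L-x)/L³ - Pa²b/L²  [x>a] = 3·(12/5)²·((12/5)+3·(18/5))·(6-(18/5))/6³ - 3·(12/5)²·(18/5)/6² = 504/625 kN·m
Load 2 — point force P=-17 kN at a=3/2 m (b=L-a=9/2):
  M_2 = Pa²(a+3b)(L-x)/L³ - Pa²b/L²  [x>a] = (-17)·(3/2)²·((3/2)+3·(9/2))·(6-(18/5))/6³ - (-17)·(3/2)²·(9/2)/6² = -51/32 kN·m
Load 3 — triangular load w₀=17 kN/m (0→w₀ over full span):
  M_3 = 3w₀Lx/20 - w₀L²/30 - w₀x³/(6L) = 3·17·6·(18/5)/20 - 17·6²/30 - 17·(18/5)³/(6·6) = 1581/125 kN·m
Load 4 — point force P=5 kN at a=9/2 m (b=L-a=3/2):
  M_4 = Pb²(3a+b)x/L³ - Pab²/L²  [x≤a] = 5·(3/2)²·(3·(9/2)+(3/2))·(18/5)/6³ - 5·(9/2)·(3/2)²/6² = 45/32 kN·m
Superposition: M = Σ M_i = 132669/10000 kN·m ≈ 13.266900 kN·m

M(18/5) = 132669/10000 kN·m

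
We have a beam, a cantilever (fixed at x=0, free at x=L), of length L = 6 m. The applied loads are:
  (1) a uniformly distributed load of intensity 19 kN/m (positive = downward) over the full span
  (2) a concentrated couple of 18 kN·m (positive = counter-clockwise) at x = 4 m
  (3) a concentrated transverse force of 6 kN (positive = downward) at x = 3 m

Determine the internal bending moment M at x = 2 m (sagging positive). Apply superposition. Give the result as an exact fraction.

M(2) = -140 kN·m

Load 1 — uniform load w=19 kN/m over full span:
  M_1 = -w(L-x)²/2 = -19·(6-2)²/2 = -152 kN·m
Load 2 — applied couple M₀=18 kN·m at a=4 m (b=L-a=2):
  M_2 = M₀  [x≤a] = 18 = 18 kN·m
Load 3 — point force P=6 kN at a=3 m (b=L-a=3):
  M_3 = -P(a-x)  [x≤a] = -6·(3-2) = -6 kN·m
Superposition: M = Σ M_i = -140 kN·m ≈ -140.000000 kN·m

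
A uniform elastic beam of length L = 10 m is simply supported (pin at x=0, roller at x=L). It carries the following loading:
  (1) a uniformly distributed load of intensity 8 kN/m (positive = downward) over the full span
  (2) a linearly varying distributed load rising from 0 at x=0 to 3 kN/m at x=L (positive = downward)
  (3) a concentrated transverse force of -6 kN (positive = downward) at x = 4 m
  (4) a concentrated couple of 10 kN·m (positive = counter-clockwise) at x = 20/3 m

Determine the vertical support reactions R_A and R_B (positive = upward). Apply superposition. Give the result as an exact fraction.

R_A = 212/5 kN, R_B = 233/5 kN

Load 1 — uniform load w=8 kN/m over full span:
  R_A = wL/2 = 8·10/2 = 40 kN
  R_B = wL/2 = 8·10/2 = 40 kN
Load 2 — triangular load w₀=3 kN/m (0→w₀ over full span):
  R_A = w₀L/6 = 3·10/6 = 5 kN
  R_B = w₀L/3 = 3·10/3 = 10 kN
Load 3 — point force P=-6 kN at a=4 m (b=L-a=6):
  R_A = Pb/L = (-6)·6/10 = -18/5 kN
  R_B = Pa/L = (-6)·4/10 = -12/5 kN
Load 4 — applied couple M₀=10 kN·m at a=20/3 m (b=L-a=10/3):
  R_A = M₀/L = 10/10 = 1 kN
  R_B = -M₀/L = -10/10 = -1 kN
Superposition: R_A = 212/5 kN, R_B = 233/5 kN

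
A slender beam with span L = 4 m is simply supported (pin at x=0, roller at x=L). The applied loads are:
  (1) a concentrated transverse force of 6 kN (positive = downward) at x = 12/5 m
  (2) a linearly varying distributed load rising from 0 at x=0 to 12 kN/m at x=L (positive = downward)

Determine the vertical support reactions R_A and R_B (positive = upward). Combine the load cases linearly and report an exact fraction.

R_A = 52/5 kN, R_B = 98/5 kN

Load 1 — point force P=6 kN at a=12/5 m (b=L-a=8/5):
  R_A = Pb/L = 6·(8/5)/4 = 12/5 kN
  R_B = Pa/L = 6·(12/5)/4 = 18/5 kN
Load 2 — triangular load w₀=12 kN/m (0→w₀ over full span):
  R_A = w₀L/6 = 12·4/6 = 8 kN
  R_B = w₀L/3 = 12·4/3 = 16 kN
Superposition: R_A = 52/5 kN, R_B = 98/5 kN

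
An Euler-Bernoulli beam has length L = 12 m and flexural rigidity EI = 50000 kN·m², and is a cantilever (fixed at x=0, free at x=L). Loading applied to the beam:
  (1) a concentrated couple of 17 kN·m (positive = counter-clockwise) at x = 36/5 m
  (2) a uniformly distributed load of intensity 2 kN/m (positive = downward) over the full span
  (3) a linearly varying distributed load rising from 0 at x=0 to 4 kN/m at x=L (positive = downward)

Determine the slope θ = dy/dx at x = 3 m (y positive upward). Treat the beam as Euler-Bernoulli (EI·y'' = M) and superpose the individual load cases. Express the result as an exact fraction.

θ(3) = -6009/400000 rad

Load 1 — applied couple M₀=17 kN·m at a=36/5 m (b=L-a=24/5):
  θ_1 = M₀x/EI  [x≤a] = 17·3/50000 = 51/50000 rad
Load 2 — uniform load w=2 kN/m over full span:
  θ_2 = -wx(x²-3Lx+3L²)/(6EI) = -2·3·(3²-3·12·3+3·12²)/(6·50000) = -333/50000 rad
Load 3 — triangular load w₀=4 kN/m (0→w₀ over full span):
  θ_3 = (w₀Lx²/4-w₀L²x/3-w₀x⁴/(24L))/EI = (4·12·3²/4-4·12²·3/3-4·3⁴/(24·12))/50000 = -3753/400000 rad
Superposition: θ = Σ θ_i = -6009/400000 rad ≈ -0.015022 rad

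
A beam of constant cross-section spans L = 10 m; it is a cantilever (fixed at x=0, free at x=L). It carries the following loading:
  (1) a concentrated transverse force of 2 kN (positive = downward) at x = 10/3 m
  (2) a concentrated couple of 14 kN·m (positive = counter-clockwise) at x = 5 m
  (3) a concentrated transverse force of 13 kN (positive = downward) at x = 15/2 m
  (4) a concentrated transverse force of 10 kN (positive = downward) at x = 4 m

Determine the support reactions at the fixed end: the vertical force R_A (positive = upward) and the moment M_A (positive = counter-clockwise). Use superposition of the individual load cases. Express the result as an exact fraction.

R_A = 25 kN, M_A = 781/6 kN·m

Load 1 — point force P=2 kN at a=10/3 m (b=L-a=20/3):
  R_A = P = 2 kN
  M_A = Pa = 2·(10/3) = 20/3 kN·m
Load 2 — applied couple M₀=14 kN·m at a=5 m (b=L-a=5):
  R_A = 0 kN
  M_A = -M₀ = -14 kN·m
Load 3 — point force P=13 kN at a=15/2 m (b=L-a=5/2):
  R_A = P = 13 kN
  M_A = Pa = 13·(15/2) = 195/2 kN·m
Load 4 — point force P=10 kN at a=4 m (b=L-a=6):
  R_A = P = 10 kN
  M_A = Pa = 10·4 = 40 kN·m
Superposition: R_A = 25 kN, M_A = 781/6 kN·m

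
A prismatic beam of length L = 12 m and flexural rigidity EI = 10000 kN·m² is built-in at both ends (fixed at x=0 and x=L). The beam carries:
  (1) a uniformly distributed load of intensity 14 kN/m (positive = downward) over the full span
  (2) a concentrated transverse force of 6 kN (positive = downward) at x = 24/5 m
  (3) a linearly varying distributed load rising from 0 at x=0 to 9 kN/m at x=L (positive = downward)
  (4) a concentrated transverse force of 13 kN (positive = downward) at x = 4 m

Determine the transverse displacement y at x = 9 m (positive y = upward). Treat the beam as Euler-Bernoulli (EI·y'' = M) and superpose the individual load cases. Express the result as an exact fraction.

Load 1 — uniform load w=14 kN/m over full span:
  y_1 = -wx²(L-x)²/(24EI) = -14·9²·(12-9)²/(24·10000) = -1701/40000 m
Load 2 — point force P=6 kN at a=24/5 m (b=L-a=36/5):
  y_2 = -Pa²(L-x)²(3bL-(3b+a)(L-x))/(6L³EI)  [x>a] = -6·(24/5)²·(12-9)²·(3·(36/5)·12-(3·(36/5)+(24/5))·(12-9))/(6·12³·10000) = -27/12500 m
Load 3 — triangular load w₀=9 kN/m (0→w₀ over full span):
  y_3 = -w₀x²(L-x)²(x+2L)/(120LEI) = -9·9²·(12-9)²·(9+2·12)/(120·12·10000) = -24057/1600000 m
Load 4 — point force P=13 kN at a=4 m (b=L-a=8):
  y_4 = -Pa²(L-x)²(3bL-(3b+a)(L-x))/(6L³EI)  [x>a] = -13·4²·(12-9)²·(3·8·12-(3·8+4)·(12-9))/(6·12³·10000) = -221/60000 m
Superposition: y = Σ y_i = -304339/4800000 m ≈ -0.063404 m

y(9) = -304339/4800000 m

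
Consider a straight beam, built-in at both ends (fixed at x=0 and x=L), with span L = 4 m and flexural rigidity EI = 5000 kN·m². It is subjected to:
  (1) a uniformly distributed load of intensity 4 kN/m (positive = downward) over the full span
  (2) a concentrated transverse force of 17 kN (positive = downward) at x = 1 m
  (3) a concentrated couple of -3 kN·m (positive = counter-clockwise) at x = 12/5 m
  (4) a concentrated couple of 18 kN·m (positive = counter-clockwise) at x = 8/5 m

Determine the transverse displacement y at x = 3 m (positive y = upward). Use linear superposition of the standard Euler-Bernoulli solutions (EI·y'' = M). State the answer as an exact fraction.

y(3) = -817/4800000 m

Load 1 — uniform load w=4 kN/m over full span:
  y_1 = -wx²(L-x)²/(24EI) = -4·3²·(4-3)²/(24·5000) = -3/10000 m
Load 2 — point force P=17 kN at a=1 m (b=L-a=3):
  y_2 = -Pa²(L-x)²(3bL-(3b+a)(L-x))/(6L³EI)  [x>a] = -17·1²·(4-3)²·(3·3·4-(3·3+1)·(4-3))/(6·4³·5000) = -221/960000 m
Load 3 — applied couple M₀=-3 kN·m at a=12/5 m (b=L-a=8/5):
  y_3 = (R_Ax³/6 - M_Ax²/2 - M₀(x-a)²/2)/EI  [x>a] with R_A=-27/25, M_A=-24/25 = ((-27/25)·3³/6 - (-24/25)·3²/2 - (-3)·(3-(12/5))²/2)/5000 = 0 m
Load 4 — applied couple M₀=18 kN·m at a=8/5 m (b=L-a=12/5):
  y_4 = (R_Ax³/6 - M_Ax²/2 - M₀(x-a)²/2)/EI  [x>a] with R_A=162/25, M_A=54/25 = ((162/25)·3³/6 - (54/25)·3²/2 - 18·(3-(8/5))²/2)/5000 = 9/25000 m
Superposition: y = Σ y_i = -817/4800000 m ≈ -0.000170 m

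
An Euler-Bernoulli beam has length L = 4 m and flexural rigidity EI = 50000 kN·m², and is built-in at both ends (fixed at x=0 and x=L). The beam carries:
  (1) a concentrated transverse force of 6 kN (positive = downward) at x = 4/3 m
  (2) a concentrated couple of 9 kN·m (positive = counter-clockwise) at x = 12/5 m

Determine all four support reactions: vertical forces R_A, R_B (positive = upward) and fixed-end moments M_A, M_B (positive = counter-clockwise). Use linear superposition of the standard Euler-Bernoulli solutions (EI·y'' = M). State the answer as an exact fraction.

Load 1 — point force P=6 kN at a=4/3 m (b=L-a=8/3):
  R_A = Pb²(3a+b)/L³ = 6·(8/3)²·(3·(4/3)+(8/3))/4³ = 40/9 kN
  M_A = Pab²/L² = 6·(4/3)·(8/3)²/4² = 32/9 kN·m
  R_B = Pa²(a+3b)/L³ = 6·(4/3)²·((4/3)+3·(8/3))/4³ = 14/9 kN
  M_B = -Pa²b/L² = -6·(4/3)²·(8/3)/4² = -16/9 kN·m
Load 2 — applied couple M₀=9 kN·m at a=12/5 m (b=L-a=8/5):
  R_A = 6M₀ab/L³ = 6·9·(12/5)·(8/5)/4³ = 81/25 kN
  M_A = M₀b(2a-b)/L² = 9·(8/5)·(2·(12/5)-(8/5))/4² = 72/25 kN·m
  R_B = -6M₀ab/L³ = -6·9·(12/5)·(8/5)/4³ = -81/25 kN
  M_B = M₀a(2b-a)/L² = 9·(12/5)·(2·(8/5)-(12/5))/4² = 27/25 kN·m
Superposition: R_A = 1729/225 kN, M_A = 1448/225 kN·m, R_B = -379/225 kN, M_B = -157/225 kN·m

R_A = 1729/225 kN, M_A = 1448/225 kN·m, R_B = -379/225 kN, M_B = -157/225 kN·m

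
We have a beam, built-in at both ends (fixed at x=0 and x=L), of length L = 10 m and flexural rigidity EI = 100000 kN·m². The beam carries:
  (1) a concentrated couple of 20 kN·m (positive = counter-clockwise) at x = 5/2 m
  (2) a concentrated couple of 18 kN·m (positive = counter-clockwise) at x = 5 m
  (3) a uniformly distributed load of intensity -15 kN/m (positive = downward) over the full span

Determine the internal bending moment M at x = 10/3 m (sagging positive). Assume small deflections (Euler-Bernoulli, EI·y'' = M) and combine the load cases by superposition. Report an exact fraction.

M(10/3) = -551/12 kN·m

Load 1 — applied couple M₀=20 kN·m at a=5/2 m (b=L-a=15/2):
  M_1 = R_Ax - M_A - M₀  [x>a] with R_A=9/4, M_A=-15/4 = (9/4)·(10/3) - (-15/4) - 20 = -35/4 kN·m
Load 2 — applied couple M₀=18 kN·m at a=5 m (b=L-a=5):
  M_2 = R_Ax - M_A  [x≤a] with R_A=27/10, M_A=9/2 = (27/10)·(10/3) - (9/2) = 9/2 kN·m
Load 3 — uniform load w=-15 kN/m over full span:
  M_3 = wLx/2 - wL²/12 - wx²/2 = (-15)·10·(10/3)/2 - (-15)·10²/12 - (-15)·(10/3)²/2 = -125/3 kN·m
Superposition: M = Σ M_i = -551/12 kN·m ≈ -45.916667 kN·m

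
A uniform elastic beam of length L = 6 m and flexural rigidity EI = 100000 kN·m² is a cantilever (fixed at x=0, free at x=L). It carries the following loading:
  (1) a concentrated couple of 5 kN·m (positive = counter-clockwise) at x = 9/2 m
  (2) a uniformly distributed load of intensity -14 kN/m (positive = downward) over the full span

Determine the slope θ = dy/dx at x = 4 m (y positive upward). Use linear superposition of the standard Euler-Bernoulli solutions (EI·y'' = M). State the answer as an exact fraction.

Load 1 — applied couple M₀=5 kN·m at a=9/2 m (b=L-a=3/2):
  θ_1 = M₀x/EI  [x≤a] = 5·4/100000 = 1/5000 rad
Load 2 — uniform load w=-14 kN/m over full span:
  θ_2 = -wx(x²-3Lx+3L²)/(6EI) = -(-14)·4·(4²-3·6·4+3·6²)/(6·100000) = 91/18750 rad
Superposition: θ = Σ θ_i = 379/75000 rad ≈ 0.005053 rad

θ(4) = 379/75000 rad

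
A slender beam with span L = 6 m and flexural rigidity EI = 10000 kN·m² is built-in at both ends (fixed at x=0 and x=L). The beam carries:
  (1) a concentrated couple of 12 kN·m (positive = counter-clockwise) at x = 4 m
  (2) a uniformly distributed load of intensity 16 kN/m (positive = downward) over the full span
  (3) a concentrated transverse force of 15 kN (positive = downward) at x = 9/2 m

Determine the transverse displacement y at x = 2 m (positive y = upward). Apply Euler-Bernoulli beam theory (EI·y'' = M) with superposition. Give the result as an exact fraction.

Load 1 — applied couple M₀=12 kN·m at a=4 m (b=L-a=2):
  y_1 = (R_Ax³/6 - M_Ax²/2)/EI  [x≤a] with R_A=8/3, M_A=4 = ((8/3)·2³/6 - 4·2²/2)/10000 = -1/2250 m
Load 2 — uniform load w=16 kN/m over full span:
  y_2 = -wx²(L-x)²/(24EI) = -16·2²·(6-2)²/(24·10000) = -8/1875 m
Load 3 — point force P=15 kN at a=9/2 m (b=L-a=3/2):
  y_3 = -Pb²x²(3aL-(3a+b)x)/(6L³EI)  [x≤a] = -15·(3/2)²·2²·(3·(9/2)·6-(3·(9/2)+(3/2))·2)/(6·6³·10000) = -17/32000 m
Superposition: y = Σ y_i = -7549/1440000 m ≈ -0.005242 m

y(2) = -7549/1440000 m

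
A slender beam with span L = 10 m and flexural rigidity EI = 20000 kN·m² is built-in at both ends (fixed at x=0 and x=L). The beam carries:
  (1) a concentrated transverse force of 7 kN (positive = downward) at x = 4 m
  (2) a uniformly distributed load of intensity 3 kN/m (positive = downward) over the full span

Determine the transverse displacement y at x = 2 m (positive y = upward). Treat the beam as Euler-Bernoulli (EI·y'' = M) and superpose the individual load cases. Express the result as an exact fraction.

y(2) = -1441/625000 m

Load 1 — point force P=7 kN at a=4 m (b=L-a=6):
  y_1 = -Pb²x²(3aL-(3a+b)x)/(6L³EI)  [x≤a] = -7·6²·2²·(3·4·10-(3·4+6)·2)/(6·10³·20000) = -441/625000 m
Load 2 — uniform load w=3 kN/m over full span:
  y_2 = -wx²(L-x)²/(24EI) = -3·2²·(10-2)²/(24·20000) = -1/625 m
Superposition: y = Σ y_i = -1441/625000 m ≈ -0.002306 m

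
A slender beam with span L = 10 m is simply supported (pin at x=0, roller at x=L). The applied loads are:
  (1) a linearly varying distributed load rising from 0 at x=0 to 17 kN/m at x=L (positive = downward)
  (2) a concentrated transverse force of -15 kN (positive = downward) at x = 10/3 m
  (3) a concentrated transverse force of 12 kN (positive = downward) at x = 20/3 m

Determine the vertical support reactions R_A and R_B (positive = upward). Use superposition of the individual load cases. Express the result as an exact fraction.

Load 1 — triangular load w₀=17 kN/m (0→w₀ over full span):
  R_A = w₀L/6 = 17·10/6 = 85/3 kN
  R_B = w₀L/3 = 17·10/3 = 170/3 kN
Load 2 — point force P=-15 kN at a=10/3 m (b=L-a=20/3):
  R_A = Pb/L = (-15)·(20/3)/10 = -10 kN
  R_B = Pa/L = (-15)·(10/3)/10 = -5 kN
Load 3 — point force P=12 kN at a=20/3 m (b=L-a=10/3):
  R_A = Pb/L = 12·(10/3)/10 = 4 kN
  R_B = Pa/L = 12·(20/3)/10 = 8 kN
Superposition: R_A = 67/3 kN, R_B = 179/3 kN

R_A = 67/3 kN, R_B = 179/3 kN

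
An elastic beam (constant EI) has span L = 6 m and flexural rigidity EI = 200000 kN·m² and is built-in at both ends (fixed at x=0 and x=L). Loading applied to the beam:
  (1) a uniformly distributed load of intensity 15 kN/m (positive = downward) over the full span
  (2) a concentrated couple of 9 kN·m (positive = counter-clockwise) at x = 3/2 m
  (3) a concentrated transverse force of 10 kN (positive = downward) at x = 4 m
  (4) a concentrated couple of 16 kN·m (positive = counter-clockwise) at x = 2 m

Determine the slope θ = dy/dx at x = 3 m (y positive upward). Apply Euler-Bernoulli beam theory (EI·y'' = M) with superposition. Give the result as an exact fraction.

θ(3) = -241/19200000 rad

Load 1 — uniform load w=15 kN/m over full span:
  θ_1 = -wx(L-x)(L-2x)/(12EI) = -15·3·(6-3)·(6-2·3)/(12·200000) = 0 rad
Load 2 — applied couple M₀=9 kN·m at a=3/2 m (b=L-a=9/2):
  θ_2 = (R_Ax²/2 - M_Ax - M₀(x-a))/EI  [x>a] with R_A=27/16, M_A=-27/16 = ((27/16)·3²/2 - (-27/16)·3 - 9·(3-(3/2)))/200000 = -27/6400000 rad
Load 3 — point force P=10 kN at a=4 m (b=L-a=2):
  θ_3 = -Pb²x(2aL-(3a+b)x)/(2L³EI)  [x≤a] = -10·2²·3·(2·4·6-(3·4+2)·3)/(2·6³·200000) = -1/120000 rad
Load 4 — applied couple M₀=16 kN·m at a=2 m (b=L-a=4):
  θ_4 = (R_Ax²/2 - M_Ax - M₀(x-a))/EI  [x>a] with R_A=32/9, M_A=0 = ((32/9)·3²/2 - 0·3 - 16·(3-2))/200000 = 0 rad
Superposition: θ = Σ θ_i = -241/19200000 rad ≈ -0.000013 rad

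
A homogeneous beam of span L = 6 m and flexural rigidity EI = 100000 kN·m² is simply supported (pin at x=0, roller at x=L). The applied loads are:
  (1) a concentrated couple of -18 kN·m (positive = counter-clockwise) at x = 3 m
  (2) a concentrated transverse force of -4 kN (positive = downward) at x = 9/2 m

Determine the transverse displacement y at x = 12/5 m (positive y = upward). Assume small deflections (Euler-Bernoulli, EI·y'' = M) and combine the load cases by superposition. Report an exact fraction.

y(12/5) = 3771/25000000 m

Load 1 — applied couple M₀=-18 kN·m at a=3 m (b=L-a=3):
  y_1 = (M₀x³/(6L)+C₁x)/EI  [x≤a] with C₁=M₀(3b²-L²)/(6L)=9/2 = ((-18)·(12/5)³/(6·6)+(9/2)·(12/5))/100000 = 243/6250000 m
Load 2 — point force P=-4 kN at a=9/2 m (b=L-a=3/2):
  y_2 = -Pbx(L²-b²-x²)/(6LEI)  [x≤a] = -(-4)·(3/2)·(12/5)·(6²-(3/2)²-(12/5)²)/(6·6·100000) = 2799/25000000 m
Superposition: y = Σ y_i = 3771/25000000 m ≈ 0.000151 m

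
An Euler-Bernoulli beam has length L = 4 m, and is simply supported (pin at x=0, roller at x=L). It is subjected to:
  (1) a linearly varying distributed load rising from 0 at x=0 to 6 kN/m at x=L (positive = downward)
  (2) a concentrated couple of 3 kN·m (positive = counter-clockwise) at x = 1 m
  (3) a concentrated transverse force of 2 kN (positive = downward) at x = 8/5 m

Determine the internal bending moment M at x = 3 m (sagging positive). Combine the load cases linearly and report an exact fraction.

Load 1 — triangular load w₀=6 kN/m (0→w₀ over full span):
  M_1 = w₀Lx/6 - w₀x³/(6L) = 6·4·3/6 - 6·3³/(6·4) = 21/4 kN·m
Load 2 — applied couple M₀=3 kN·m at a=1 m (b=L-a=3):
  M_2 = M₀x/L - M₀  [x>a] = 3·3/4 - 3 = -3/4 kN·m
Load 3 — point force P=2 kN at a=8/5 m (b=L-a=12/5):
  M_3 = Pa(L-x)/L  [x>a] = 2·(8/5)·(4-3)/4 = 4/5 kN·m
Superposition: M = Σ M_i = 53/10 kN·m ≈ 5.300000 kN·m

M(3) = 53/10 kN·m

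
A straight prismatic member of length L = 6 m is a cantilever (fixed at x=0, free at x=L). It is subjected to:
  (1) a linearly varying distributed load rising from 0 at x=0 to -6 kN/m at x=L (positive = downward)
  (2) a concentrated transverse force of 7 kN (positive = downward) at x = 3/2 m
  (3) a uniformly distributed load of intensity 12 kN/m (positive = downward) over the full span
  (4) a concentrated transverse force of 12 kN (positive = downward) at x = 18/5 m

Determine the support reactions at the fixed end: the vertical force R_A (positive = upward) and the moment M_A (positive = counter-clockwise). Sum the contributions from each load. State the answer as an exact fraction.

R_A = 73 kN, M_A = 1977/10 kN·m

Load 1 — triangular load w₀=-6 kN/m (0→w₀ over full span):
  R_A = w₀L/2 = (-6)·6/2 = -18 kN
  M_A = w₀L²/3 = (-6)·6²/3 = -72 kN·m
Load 2 — point force P=7 kN at a=3/2 m (b=L-a=9/2):
  R_A = P = 7 kN
  M_A = Pa = 7·(3/2) = 21/2 kN·m
Load 3 — uniform load w=12 kN/m over full span:
  R_A = wL = 12·6 = 72 kN
  M_A = wL²/2 = 12·6²/2 = 216 kN·m
Load 4 — point force P=12 kN at a=18/5 m (b=L-a=12/5):
  R_A = P = 12 kN
  M_A = Pa = 12·(18/5) = 216/5 kN·m
Superposition: R_A = 73 kN, M_A = 1977/10 kN·m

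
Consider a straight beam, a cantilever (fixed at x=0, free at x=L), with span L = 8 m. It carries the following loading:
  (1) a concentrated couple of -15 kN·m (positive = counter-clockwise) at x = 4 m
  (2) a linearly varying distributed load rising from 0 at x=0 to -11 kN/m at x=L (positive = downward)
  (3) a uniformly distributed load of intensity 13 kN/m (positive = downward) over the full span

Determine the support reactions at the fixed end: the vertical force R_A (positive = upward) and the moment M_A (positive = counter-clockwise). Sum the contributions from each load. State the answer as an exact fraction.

R_A = 60 kN, M_A = 589/3 kN·m

Load 1 — applied couple M₀=-15 kN·m at a=4 m (b=L-a=4):
  R_A = 0 kN
  M_A = -M₀ = -(-15) = 15 kN·m
Load 2 — triangular load w₀=-11 kN/m (0→w₀ over full span):
  R_A = w₀L/2 = (-11)·8/2 = -44 kN
  M_A = w₀L²/3 = (-11)·8²/3 = -704/3 kN·m
Load 3 — uniform load w=13 kN/m over full span:
  R_A = wL = 13·8 = 104 kN
  M_A = wL²/2 = 13·8²/2 = 416 kN·m
Superposition: R_A = 60 kN, M_A = 589/3 kN·m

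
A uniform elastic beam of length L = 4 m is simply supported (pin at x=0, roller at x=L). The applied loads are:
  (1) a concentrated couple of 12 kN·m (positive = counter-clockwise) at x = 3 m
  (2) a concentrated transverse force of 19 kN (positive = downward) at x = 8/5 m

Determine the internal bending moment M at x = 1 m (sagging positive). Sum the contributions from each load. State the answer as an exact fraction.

M(1) = 72/5 kN·m

Load 1 — applied couple M₀=12 kN·m at a=3 m (b=L-a=1):
  M_1 = M₀x/L  [x≤a] = 12·1/4 = 3 kN·m
Load 2 — point force P=19 kN at a=8/5 m (b=L-a=12/5):
  M_2 = Pbx/L  [x≤a] = 19·(12/5)·1/4 = 57/5 kN·m
Superposition: M = Σ M_i = 72/5 kN·m ≈ 14.400000 kN·m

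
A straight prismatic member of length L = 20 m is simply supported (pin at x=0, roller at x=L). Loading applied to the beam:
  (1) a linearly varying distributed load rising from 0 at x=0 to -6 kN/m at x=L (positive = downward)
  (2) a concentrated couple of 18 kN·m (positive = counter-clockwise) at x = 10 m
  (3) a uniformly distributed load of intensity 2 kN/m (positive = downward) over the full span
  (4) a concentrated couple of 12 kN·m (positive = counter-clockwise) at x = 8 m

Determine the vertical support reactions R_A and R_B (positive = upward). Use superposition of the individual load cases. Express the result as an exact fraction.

Load 1 — triangular load w₀=-6 kN/m (0→w₀ over full span):
  R_A = w₀L/6 = (-6)·20/6 = -20 kN
  R_B = w₀L/3 = (-6)·20/3 = -40 kN
Load 2 — applied couple M₀=18 kN·m at a=10 m (b=L-a=10):
  R_A = M₀/L = 18/20 = 9/10 kN
  R_B = -M₀/L = -18/20 = -9/10 kN
Load 3 — uniform load w=2 kN/m over full span:
  R_A = wL/2 = 2·20/2 = 20 kN
  R_B = wL/2 = 2·20/2 = 20 kN
Load 4 — applied couple M₀=12 kN·m at a=8 m (b=L-a=12):
  R_A = M₀/L = 12/20 = 3/5 kN
  R_B = -M₀/L = -12/20 = -3/5 kN
Superposition: R_A = 3/2 kN, R_B = -43/2 kN

R_A = 3/2 kN, R_B = -43/2 kN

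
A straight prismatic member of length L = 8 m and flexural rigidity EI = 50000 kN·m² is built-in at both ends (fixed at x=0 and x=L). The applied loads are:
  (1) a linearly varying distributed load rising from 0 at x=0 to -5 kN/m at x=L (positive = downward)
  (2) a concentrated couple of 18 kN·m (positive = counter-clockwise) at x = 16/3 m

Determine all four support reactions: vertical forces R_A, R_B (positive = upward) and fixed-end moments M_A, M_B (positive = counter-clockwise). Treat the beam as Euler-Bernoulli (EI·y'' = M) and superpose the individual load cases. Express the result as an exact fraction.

R_A = -3 kN, M_A = -14/3 kN·m, R_B = -17 kN, M_B = 16 kN·m

Load 1 — triangular load w₀=-5 kN/m (0→w₀ over full span):
  R_A = 3w₀L/20 = 3·(-5)·8/20 = -6 kN
  M_A = w₀L²/30 = (-5)·8²/30 = -32/3 kN·m
  R_B = 7w₀L/20 = 7·(-5)·8/20 = -14 kN
  M_B = -w₀L²/20 = -(-5)·8²/20 = 16 kN·m
Load 2 — applied couple M₀=18 kN·m at a=16/3 m (b=L-a=8/3):
  R_A = 6M₀ab/L³ = 6·18·(16/3)·(8/3)/8³ = 3 kN
  M_A = M₀b(2a-b)/L² = 18·(8/3)·(2·(16/3)-(8/3))/8² = 6 kN·m
  R_B = -6M₀ab/L³ = -6·18·(16/3)·(8/3)/8³ = -3 kN
  M_B = M₀a(2b-a)/L² = 18·(16/3)·(2·(8/3)-(16/3))/8² = 0 kN·m
Superposition: R_A = -3 kN, M_A = -14/3 kN·m, R_B = -17 kN, M_B = 16 kN·m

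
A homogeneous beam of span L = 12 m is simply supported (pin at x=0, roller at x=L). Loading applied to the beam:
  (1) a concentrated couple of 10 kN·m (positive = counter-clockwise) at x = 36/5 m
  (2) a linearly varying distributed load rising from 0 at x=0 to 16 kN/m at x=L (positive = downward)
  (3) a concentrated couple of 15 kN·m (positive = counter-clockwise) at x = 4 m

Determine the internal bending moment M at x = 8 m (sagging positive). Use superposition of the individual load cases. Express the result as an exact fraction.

M(8) = 1205/9 kN·m

Load 1 — applied couple M₀=10 kN·m at a=36/5 m (b=L-a=24/5):
  M_1 = M₀x/L - M₀  [x>a] = 10·8/12 - 10 = -10/3 kN·m
Load 2 — triangular load w₀=16 kN/m (0→w₀ over full span):
  M_2 = w₀Lx/6 - w₀x³/(6L) = 16·12·8/6 - 16·8³/(6·12) = 1280/9 kN·m
Load 3 — applied couple M₀=15 kN·m at a=4 m (b=L-a=8):
  M_3 = M₀x/L - M₀  [x>a] = 15·8/12 - 15 = -5 kN·m
Superposition: M = Σ M_i = 1205/9 kN·m ≈ 133.888889 kN·m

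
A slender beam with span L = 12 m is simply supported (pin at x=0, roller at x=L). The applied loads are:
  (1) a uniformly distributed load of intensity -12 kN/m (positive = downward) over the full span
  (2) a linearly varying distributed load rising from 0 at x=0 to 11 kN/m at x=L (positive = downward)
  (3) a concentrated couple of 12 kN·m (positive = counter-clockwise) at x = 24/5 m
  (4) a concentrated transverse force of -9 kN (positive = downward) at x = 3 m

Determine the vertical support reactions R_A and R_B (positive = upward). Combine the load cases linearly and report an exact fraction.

Load 1 — uniform load w=-12 kN/m over full span:
  R_A = wL/2 = (-12)·12/2 = -72 kN
  R_B = wL/2 = (-12)·12/2 = -72 kN
Load 2 — triangular load w₀=11 kN/m (0→w₀ over full span):
  R_A = w₀L/6 = 11·12/6 = 22 kN
  R_B = w₀L/3 = 11·12/3 = 44 kN
Load 3 — applied couple M₀=12 kN·m at a=24/5 m (b=L-a=36/5):
  R_A = M₀/L = 12/12 = 1 kN
  R_B = -M₀/L = -12/12 = -1 kN
Load 4 — point force P=-9 kN at a=3 m (b=L-a=9):
  R_A = Pb/L = (-9)·9/12 = -27/4 kN
  R_B = Pa/L = (-9)·3/12 = -9/4 kN
Superposition: R_A = -223/4 kN, R_B = -125/4 kN

R_A = -223/4 kN, R_B = -125/4 kN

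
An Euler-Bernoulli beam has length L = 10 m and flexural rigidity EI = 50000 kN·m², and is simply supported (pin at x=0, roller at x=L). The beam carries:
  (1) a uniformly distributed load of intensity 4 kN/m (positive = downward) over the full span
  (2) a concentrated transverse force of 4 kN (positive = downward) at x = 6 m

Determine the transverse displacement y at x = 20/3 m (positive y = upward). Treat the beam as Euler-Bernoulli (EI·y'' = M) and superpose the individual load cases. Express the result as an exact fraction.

Load 1 — uniform load w=4 kN/m over full span:
  y_1 = -wx(L³-2Lx²+x³)/(24EI) = -4·(20/3)·(10³-2·10·(20/3)²+(20/3)³)/(24·50000) = -11/1215 m
Load 2 — point force P=4 kN at a=6 m (b=L-a=4):
  y_2 = -Pa(L-x)(2Lx-a²-x²)/(6LEI)  [x>a] = -4·6·(10-(20/3))·(2·10·(20/3)-6²-(20/3)²)/(6·10·50000) = -119/84375 m
Superposition: y = Σ y_i = -7946/759375 m ≈ -0.010464 m

y(20/3) = -7946/759375 m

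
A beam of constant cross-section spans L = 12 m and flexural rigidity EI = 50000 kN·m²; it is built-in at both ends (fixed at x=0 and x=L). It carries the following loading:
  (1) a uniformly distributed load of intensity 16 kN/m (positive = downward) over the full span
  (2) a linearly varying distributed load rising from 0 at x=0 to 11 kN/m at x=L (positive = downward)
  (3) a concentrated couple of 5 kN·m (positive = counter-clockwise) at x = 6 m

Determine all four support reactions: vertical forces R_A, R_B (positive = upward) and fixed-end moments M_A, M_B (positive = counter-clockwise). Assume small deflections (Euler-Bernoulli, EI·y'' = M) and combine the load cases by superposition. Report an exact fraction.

R_A = 4657/40 kN, M_A = 4921/20 kN·m, R_B = 5663/40 kN, M_B = -5399/20 kN·m

Load 1 — uniform load w=16 kN/m over full span:
  R_A = wL/2 = 16·12/2 = 96 kN
  M_A = wL²/12 = 16·12²/12 = 192 kN·m
  R_B = wL/2 = 16·12/2 = 96 kN
  M_B = -wL²/12 = -16·12²/12 = -192 kN·m
Load 2 — triangular load w₀=11 kN/m (0→w₀ over full span):
  R_A = 3w₀L/20 = 3·11·12/20 = 99/5 kN
  M_A = w₀L²/30 = 11·12²/30 = 264/5 kN·m
  R_B = 7w₀L/20 = 7·11·12/20 = 231/5 kN
  M_B = -w₀L²/20 = -11·12²/20 = -396/5 kN·m
Load 3 — applied couple M₀=5 kN·m at a=6 m (b=L-a=6):
  R_A = 6M₀ab/L³ = 6·5·6·6/12³ = 5/8 kN
  M_A = M₀b(2a-b)/L² = 5·6·(2·6-6)/12² = 5/4 kN·m
  R_B = -6M₀ab/L³ = -6·5·6·6/12³ = -5/8 kN
  M_B = M₀a(2b-a)/L² = 5·6·(2·6-6)/12² = 5/4 kN·m
Superposition: R_A = 4657/40 kN, M_A = 4921/20 kN·m, R_B = 5663/40 kN, M_B = -5399/20 kN·m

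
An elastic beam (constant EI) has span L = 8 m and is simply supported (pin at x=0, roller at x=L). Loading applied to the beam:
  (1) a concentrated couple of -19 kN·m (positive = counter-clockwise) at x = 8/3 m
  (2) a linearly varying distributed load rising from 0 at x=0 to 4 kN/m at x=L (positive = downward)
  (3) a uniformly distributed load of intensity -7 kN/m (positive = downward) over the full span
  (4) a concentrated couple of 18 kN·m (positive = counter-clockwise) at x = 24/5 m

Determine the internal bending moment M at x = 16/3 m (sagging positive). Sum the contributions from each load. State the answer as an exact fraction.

M(16/3) = -2725/81 kN·m

Load 1 — applied couple M₀=-19 kN·m at a=8/3 m (b=L-a=16/3):
  M_1 = M₀x/L - M₀  [x>a] = (-19)·(16/3)/8 - (-19) = 19/3 kN·m
Load 2 — triangular load w₀=4 kN/m (0→w₀ over full span):
  M_2 = w₀Lx/6 - w₀x³/(6L) = 4·8·(16/3)/6 - 4·(16/3)³/(6·8) = 1280/81 kN·m
Load 3 — uniform load w=-7 kN/m over full span:
  M_3 = wx(L-x)/2 = (-7)·(16/3)·(8-(16/3))/2 = -448/9 kN·m
Load 4 — applied couple M₀=18 kN·m at a=24/5 m (b=L-a=16/5):
  M_4 = M₀x/L - M₀  [x>a] = 18·(16/3)/8 - 18 = -6 kN·m
Superposition: M = Σ M_i = -2725/81 kN·m ≈ -33.641975 kN·m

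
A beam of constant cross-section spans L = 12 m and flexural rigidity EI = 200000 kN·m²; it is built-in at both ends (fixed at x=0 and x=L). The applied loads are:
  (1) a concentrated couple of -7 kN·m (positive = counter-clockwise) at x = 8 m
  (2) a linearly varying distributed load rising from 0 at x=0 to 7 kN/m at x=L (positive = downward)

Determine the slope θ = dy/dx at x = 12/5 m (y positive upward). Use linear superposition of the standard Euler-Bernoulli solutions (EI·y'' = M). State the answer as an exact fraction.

θ(12/5) = -6531/31250000 rad

Load 1 — applied couple M₀=-7 kN·m at a=8 m (b=L-a=4):
  θ_1 = (R_Ax²/2 - M_Ax)/EI  [x≤a] with R_A=-7/9, M_A=-7/3 = ((-7/9)·(12/5)²/2 - (-7/3)·(12/5))/200000 = 21/1250000 rad
Load 2 — triangular load w₀=7 kN/m (0→w₀ over full span):
  θ_2 = -w₀(2x(L-x)(L-2x)(x+2L)+x²(L-x)²)/(120LEI) = -7·(2·(12/5)·(12-(12/5))·(12-2·(12/5))·((12/5)+2·12)+(12/5)²·(12-(12/5))²)/(120·12·200000) = -441/1953125 rad
Superposition: θ = Σ θ_i = -6531/31250000 rad ≈ -0.000209 rad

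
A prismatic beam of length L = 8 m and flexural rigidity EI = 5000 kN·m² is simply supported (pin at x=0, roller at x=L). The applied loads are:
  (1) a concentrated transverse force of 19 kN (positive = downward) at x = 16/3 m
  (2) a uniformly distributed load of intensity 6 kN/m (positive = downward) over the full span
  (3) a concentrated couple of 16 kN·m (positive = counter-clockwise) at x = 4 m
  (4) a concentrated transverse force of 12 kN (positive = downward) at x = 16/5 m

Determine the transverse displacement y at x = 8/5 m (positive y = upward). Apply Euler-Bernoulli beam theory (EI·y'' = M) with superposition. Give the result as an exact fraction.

y(8/5) = -2295248/31640625 m

Load 1 — point force P=19 kN at a=16/3 m (b=L-a=8/3):
  y_1 = -Pbx(L²-b²-x²)/(6LEI)  [x≤a] = -19·(8/3)·(8/5)·(8²-(8/3)²-(8/5)²)/(6·8·5000) = -116128/6328125 m
Load 2 — uniform load w=6 kN/m over full span:
  y_2 = -wx(L³-2Lx²+x³)/(24EI) = -6·(8/5)·(8³-2·8·(8/5)²+(8/5)³)/(24·5000) = -14848/390625 m
Load 3 — applied couple M₀=16 kN·m at a=4 m (b=L-a=4):
  y_3 = (M₀x³/(6L)+C₁x)/EI  [x≤a] with C₁=M₀(3b²-L²)/(6L)=-16/3 = (16·(8/5)³/(6·8)+(-16/3)·(8/5))/5000 = -112/78125 m
Load 4 — point force P=12 kN at a=16/5 m (b=L-a=24/5):
  y_4 = -Pbx(L²-b²-x²)/(6LEI)  [x≤a] = -12·(24/5)·(8/5)·(8²-(24/5)²-(8/5)²)/(6·8·5000) = -1152/78125 m
Superposition: y = Σ y_i = -2295248/31640625 m ≈ -0.072541 m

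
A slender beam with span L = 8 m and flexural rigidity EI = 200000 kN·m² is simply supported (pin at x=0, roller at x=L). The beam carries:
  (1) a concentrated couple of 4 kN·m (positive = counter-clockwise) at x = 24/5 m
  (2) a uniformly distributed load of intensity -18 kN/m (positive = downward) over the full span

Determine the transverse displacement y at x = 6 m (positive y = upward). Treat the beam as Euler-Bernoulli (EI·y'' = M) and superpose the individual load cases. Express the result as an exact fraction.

y(6) = 8531/2500000 m

Load 1 — applied couple M₀=4 kN·m at a=24/5 m (b=L-a=16/5):
  y_1 = (M₀x³/(6L)-M₀(x-a)²/2+C₁x)/EI  [x>a] with C₁=M₀(3b²-L²)/(6L)=-208/75 = (4·6³/(6·8)-4·(6-(24/5))²/2+(-208/75)·6)/200000 = -19/2500000 m
Load 2 — uniform load w=-18 kN/m over full span:
  y_2 = -wx(L³-2Lx²+x³)/(24EI) = -(-18)·6·(8³-2·8·6²+6³)/(24·200000) = 171/50000 m
Superposition: y = Σ y_i = 8531/2500000 m ≈ 0.003412 m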